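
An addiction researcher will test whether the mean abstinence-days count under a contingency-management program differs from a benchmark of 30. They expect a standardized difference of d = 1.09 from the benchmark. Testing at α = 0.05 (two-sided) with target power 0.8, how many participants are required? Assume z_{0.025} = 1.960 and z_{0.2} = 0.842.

For a one-sample test: n = ((z_{α/2} + z_β) / d)².
z_{α/2} + z_β = 1.960 + 0.842 = 2.802.
n = (2.802 / 1.09)² = 2.571² = 6.61.
Round up.

n = 7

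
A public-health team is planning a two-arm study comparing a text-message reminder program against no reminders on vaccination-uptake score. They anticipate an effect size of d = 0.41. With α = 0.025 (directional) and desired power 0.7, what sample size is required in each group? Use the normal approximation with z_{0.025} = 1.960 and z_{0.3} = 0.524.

n = 74 per group

For two independent groups with equal n: n = 2·((z_{α} + z_β) / d)².
z_{α} + z_β = 1.960 + 0.524 = 2.484.
n = 2 × (2.484 / 0.41)² = 2 × 6.059² = 2 × 36.71 = 73.4.
Round up to the next whole participant.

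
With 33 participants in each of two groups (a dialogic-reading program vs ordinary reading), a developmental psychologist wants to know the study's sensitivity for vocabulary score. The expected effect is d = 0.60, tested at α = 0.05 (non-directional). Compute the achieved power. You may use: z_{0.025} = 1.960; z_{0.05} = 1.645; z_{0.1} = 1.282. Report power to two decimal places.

For two equal groups, power = Φ(d·√(n/2) − z_{α/2}).
d·√(n/2) = 0.60 × √(33/2) = 0.60 × 4.062 = 2.437.
z_β = 2.437 − 1.960 = 0.477.
Power = Φ(0.477) = 0.683.

power ≈ 0.68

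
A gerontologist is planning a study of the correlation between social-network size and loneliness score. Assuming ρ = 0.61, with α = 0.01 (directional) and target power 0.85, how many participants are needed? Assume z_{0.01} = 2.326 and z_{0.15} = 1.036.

n = 26

Fisher's z: C = ½·ln((1+r)/(1−r)) = ½·ln(4.1282) = 0.7089.
n = ((z_{α} + z_β)/C)² + 3.
(2.326 + 1.036) / 0.7089 = 3.362 / 0.7089 = 4.743.
n = 4.743² + 3 = 22.49 + 3 = 25.5.
Round up.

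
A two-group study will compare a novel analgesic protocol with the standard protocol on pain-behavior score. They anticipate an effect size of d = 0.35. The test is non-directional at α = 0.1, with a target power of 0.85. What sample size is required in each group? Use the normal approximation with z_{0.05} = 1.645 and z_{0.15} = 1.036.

n = 118 per group

For two independent groups with equal n: n = 2·((z_{α/2} + z_β) / d)².
z_{α/2} + z_β = 1.645 + 1.036 = 2.681.
n = 2 × (2.681 / 0.35)² = 2 × 7.660² = 2 × 58.68 = 117.4.
Round up to the next whole participant.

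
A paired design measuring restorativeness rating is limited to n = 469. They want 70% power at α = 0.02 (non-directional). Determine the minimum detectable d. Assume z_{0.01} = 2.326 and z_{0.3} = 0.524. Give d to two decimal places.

For a single sample (or paired design) of n = 469: d_min = (z_{α/2} + z_β)/√n.
z-sum = 2.326 + 0.524 = 2.850.
d_min = 2.850 / √469 = 2.850 / 21.656 = 0.132.

d_min ≈ 0.13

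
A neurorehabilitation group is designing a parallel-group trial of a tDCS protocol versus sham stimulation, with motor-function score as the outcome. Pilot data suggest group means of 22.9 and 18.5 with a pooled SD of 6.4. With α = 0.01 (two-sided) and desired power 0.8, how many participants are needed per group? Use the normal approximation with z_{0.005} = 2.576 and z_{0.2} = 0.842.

Cohen's d = |M₁ − M₂| / SD_pooled = |22.9 − 18.5| / 6.4 = 4.4 / 6.4 = 0.687.
For two independent groups with equal n: n = 2·((z_{α/2} + z_β) / d)².
z_{α/2} + z_β = 2.576 + 0.842 = 3.418.
n = 2 × (3.418 / 0.687)² = 2 × 4.975² = 2 × 24.75 = 49.5.
Round up to the next whole participant.

n = 50 per group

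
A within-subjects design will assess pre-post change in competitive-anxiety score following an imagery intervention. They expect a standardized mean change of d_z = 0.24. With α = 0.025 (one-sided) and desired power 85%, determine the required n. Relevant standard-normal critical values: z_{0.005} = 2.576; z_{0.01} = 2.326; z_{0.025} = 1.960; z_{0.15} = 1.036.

For a paired (one-sample on differences) test: n = ((z_{α} + z_β) / d)².
z_{α} + z_β = 1.960 + 1.036 = 2.996.
n = (2.996 / 0.24)² = 12.483² = 155.83.
Round up.

n = 156 pairs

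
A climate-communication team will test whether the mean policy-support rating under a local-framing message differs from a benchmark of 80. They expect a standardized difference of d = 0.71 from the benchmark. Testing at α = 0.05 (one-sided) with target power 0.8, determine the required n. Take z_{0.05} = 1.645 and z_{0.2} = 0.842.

For a one-sample test: n = ((z_{α} + z_β) / d)².
z_{α} + z_β = 1.645 + 0.842 = 2.487.
n = (2.487 / 0.71)² = 3.503² = 12.27.
Round up.

n = 13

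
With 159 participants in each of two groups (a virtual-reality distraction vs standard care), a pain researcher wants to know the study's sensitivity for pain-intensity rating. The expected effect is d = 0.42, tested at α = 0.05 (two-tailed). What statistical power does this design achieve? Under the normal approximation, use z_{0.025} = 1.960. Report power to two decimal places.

power ≈ 0.96

For two equal groups, power = Φ(d·√(n/2) − z_{α/2}).
d·√(n/2) = 0.42 × √(159/2) = 0.42 × 8.916 = 3.745.
z_β = 3.745 − 1.960 = 1.785.
Power = Φ(1.785) = 0.963.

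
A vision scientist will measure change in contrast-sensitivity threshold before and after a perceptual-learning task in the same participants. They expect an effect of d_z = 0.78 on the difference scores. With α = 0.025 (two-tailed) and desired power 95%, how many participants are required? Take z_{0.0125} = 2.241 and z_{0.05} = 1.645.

For a paired (one-sample on differences) test: n = ((z_{α/2} + z_β) / d)².
z_{α/2} + z_β = 2.241 + 1.645 = 3.886.
n = (3.886 / 0.78)² = 4.982² = 24.82.
Round up.

n = 25 pairs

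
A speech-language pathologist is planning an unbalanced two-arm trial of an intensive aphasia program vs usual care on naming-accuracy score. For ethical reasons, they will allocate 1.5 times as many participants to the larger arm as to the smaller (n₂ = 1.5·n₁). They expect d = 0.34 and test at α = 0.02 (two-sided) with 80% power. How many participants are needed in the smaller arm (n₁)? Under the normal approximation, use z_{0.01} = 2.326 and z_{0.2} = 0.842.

With allocation ratio k = n₂/n₁ = 1.5, Var(x̄₁−x̄₂) = σ²(1/n₁ + 1/(k·n₁)) = σ²·(k+1)/(k·n₁).
So n₁ = (1 + 1/k)·((z_{α/2} + z_β)/d)² = 1.667 × (3.168/0.34)².
n₁ = 1.667 × 86.82 = 144.7.
Round up: n₁ = 145, giving n₂ = ⌈1.5 × 145⌉ = ⌈217.5⌉ = 218.

n₁ = 145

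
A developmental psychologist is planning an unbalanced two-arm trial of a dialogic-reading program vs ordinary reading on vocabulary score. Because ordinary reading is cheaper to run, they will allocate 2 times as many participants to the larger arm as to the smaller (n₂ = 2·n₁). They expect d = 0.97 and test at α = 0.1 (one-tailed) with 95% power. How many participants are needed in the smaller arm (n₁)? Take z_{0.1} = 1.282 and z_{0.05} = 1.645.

n₁ = 14

With allocation ratio k = n₂/n₁ = 2, Var(x̄₁−x̄₂) = σ²(1/n₁ + 1/(k·n₁)) = σ²·(k+1)/(k·n₁).
So n₁ = (1 + 1/k)·((z_{α} + z_β)/d)² = 1.500 × (2.927/0.97)².
n₁ = 1.500 × 9.11 = 13.7.
Round up: n₁ = 14, giving n₂ = 2 × 14 = 28.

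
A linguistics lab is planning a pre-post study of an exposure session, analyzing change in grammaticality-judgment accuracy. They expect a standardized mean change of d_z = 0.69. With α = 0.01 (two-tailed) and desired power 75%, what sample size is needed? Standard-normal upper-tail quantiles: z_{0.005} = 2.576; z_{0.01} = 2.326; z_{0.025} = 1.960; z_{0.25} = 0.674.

n = 23 pairs

For a paired (one-sample on differences) test: n = ((z_{α/2} + z_β) / d)².
z_{α/2} + z_β = 2.576 + 0.674 = 3.250.
n = (3.250 / 0.69)² = 4.710² = 22.19.
Round up.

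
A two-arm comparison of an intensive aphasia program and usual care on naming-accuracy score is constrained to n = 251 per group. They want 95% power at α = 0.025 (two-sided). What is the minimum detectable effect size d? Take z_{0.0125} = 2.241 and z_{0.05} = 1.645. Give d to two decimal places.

For two independent groups of n = 251 each: d_min = (z_{α/2} + z_β)·√(2/n).
z-sum = 2.241 + 1.645 = 3.886.
d_min = 3.886 × √(2/251) = 3.886 × 0.0893 = 0.347.

d_min ≈ 0.35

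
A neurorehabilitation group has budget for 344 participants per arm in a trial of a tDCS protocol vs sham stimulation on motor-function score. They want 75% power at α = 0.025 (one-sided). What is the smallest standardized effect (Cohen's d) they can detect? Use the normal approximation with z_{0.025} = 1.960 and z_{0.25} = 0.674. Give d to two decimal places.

d_min ≈ 0.20

For two independent groups of n = 344 each: d_min = (z_{α} + z_β)·√(2/n).
z-sum = 1.960 + 0.674 = 2.634.
d_min = 2.634 × √(2/344) = 2.634 × 0.0762 = 0.201.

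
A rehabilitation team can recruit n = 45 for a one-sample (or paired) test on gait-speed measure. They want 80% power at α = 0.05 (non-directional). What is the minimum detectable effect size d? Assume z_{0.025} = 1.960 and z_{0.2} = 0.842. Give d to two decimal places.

d_min ≈ 0.42

For a single sample (or paired design) of n = 45: d_min = (z_{α/2} + z_β)/√n.
z-sum = 1.960 + 0.842 = 2.802.
d_min = 2.802 / √45 = 2.802 / 6.708 = 0.418.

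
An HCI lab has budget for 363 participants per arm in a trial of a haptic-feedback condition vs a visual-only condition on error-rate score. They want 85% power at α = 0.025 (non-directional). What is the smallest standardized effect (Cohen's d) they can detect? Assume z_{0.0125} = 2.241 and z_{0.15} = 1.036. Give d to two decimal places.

d_min ≈ 0.24

For two independent groups of n = 363 each: d_min = (z_{α/2} + z_β)·√(2/n).
z-sum = 2.241 + 1.036 = 3.277.
d_min = 3.277 × √(2/363) = 3.277 × 0.0742 = 0.243.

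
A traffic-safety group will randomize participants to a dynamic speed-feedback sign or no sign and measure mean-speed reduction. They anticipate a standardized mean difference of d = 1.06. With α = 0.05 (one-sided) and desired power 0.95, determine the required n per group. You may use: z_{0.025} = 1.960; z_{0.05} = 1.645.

For two independent groups with equal n: n = 2·((z_{α} + z_β) / d)².
z_{α} + z_β = 1.645 + 1.645 = 3.290.
n = 2 × (3.290 / 1.06)² = 2 × 3.104² = 2 × 9.63 = 19.3.
Round up to the next whole participant.

n = 20 per group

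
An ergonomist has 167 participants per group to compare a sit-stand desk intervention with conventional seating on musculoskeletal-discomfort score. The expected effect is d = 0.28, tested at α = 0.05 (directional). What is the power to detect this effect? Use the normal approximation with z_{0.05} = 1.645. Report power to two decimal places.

For two equal groups, power = Φ(d·√(n/2) − z_{α}).
d·√(n/2) = 0.28 × √(167/2) = 0.28 × 9.138 = 2.559.
z_β = 2.559 − 1.645 = 0.914.
Power = Φ(0.914) = 0.820.

power ≈ 0.82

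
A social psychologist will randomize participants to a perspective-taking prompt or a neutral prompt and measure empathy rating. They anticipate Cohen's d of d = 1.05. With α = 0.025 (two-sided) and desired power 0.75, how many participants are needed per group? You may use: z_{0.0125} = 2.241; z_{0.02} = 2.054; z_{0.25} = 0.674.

n = 16 per group

For two independent groups with equal n: n = 2·((z_{α/2} + z_β) / d)².
z_{α/2} + z_β = 2.241 + 0.674 = 2.915.
n = 2 × (2.915 / 1.05)² = 2 × 2.776² = 2 × 7.71 = 15.4.
Round up to the next whole participant.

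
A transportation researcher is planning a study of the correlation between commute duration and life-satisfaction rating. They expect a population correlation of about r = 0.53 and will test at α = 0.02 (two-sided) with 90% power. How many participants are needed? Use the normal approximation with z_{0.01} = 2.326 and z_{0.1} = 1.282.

Fisher's z: C = ½·ln((1+r)/(1−r)) = ½·ln(3.2553) = 0.5901.
n = ((z_{α/2} + z_β)/C)² + 3.
(2.326 + 1.282) / 0.5901 = 3.608 / 0.5901 = 6.114.
n = 6.114² + 3 = 37.38 + 3 = 40.4.
Round up.

n = 41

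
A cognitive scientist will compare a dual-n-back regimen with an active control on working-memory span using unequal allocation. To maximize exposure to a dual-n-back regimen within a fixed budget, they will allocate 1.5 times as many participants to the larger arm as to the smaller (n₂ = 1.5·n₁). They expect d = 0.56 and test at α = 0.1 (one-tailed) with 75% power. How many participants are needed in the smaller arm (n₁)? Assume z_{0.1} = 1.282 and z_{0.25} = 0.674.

With allocation ratio k = n₂/n₁ = 1.5, Var(x̄₁−x̄₂) = σ²(1/n₁ + 1/(k·n₁)) = σ²·(k+1)/(k·n₁).
So n₁ = (1 + 1/k)·((z_{α} + z_β)/d)² = 1.667 × (1.956/0.56)².
n₁ = 1.667 × 12.20 = 20.3.
Round up: n₁ = 21, giving n₂ = ⌈1.5 × 21⌉ = ⌈31.5⌉ = 32.

n₁ = 21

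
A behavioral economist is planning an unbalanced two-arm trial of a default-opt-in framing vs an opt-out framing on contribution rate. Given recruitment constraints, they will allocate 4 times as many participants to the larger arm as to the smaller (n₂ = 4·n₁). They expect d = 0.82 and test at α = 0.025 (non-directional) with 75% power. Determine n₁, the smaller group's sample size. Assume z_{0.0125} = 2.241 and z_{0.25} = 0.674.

n₁ = 16

With allocation ratio k = n₂/n₁ = 4, Var(x̄₁−x̄₂) = σ²(1/n₁ + 1/(k·n₁)) = σ²·(k+1)/(k·n₁).
So n₁ = (1 + 1/k)·((z_{α/2} + z_β)/d)² = 1.250 × (2.915/0.82)².
n₁ = 1.250 × 12.64 = 15.8.
Round up: n₁ = 16, giving n₂ = 4 × 16 = 64.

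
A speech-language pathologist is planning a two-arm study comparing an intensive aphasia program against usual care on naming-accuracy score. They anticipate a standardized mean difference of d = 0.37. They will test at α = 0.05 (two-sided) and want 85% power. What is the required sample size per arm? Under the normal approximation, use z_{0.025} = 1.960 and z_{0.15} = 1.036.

n = 132 per group

For two independent groups with equal n: n = 2·((z_{α/2} + z_β) / d)².
z_{α/2} + z_β = 1.960 + 1.036 = 2.996.
n = 2 × (2.996 / 0.37)² = 2 × 8.097² = 2 × 65.57 = 131.1.
Round up to the next whole participant.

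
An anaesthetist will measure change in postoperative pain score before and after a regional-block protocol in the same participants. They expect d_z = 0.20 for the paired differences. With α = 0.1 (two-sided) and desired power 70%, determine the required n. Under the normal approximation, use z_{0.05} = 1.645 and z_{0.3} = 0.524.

n = 118 pairs

For a paired (one-sample on differences) test: n = ((z_{α/2} + z_β) / d)².
z_{α/2} + z_β = 1.645 + 0.524 = 2.169.
n = (2.169 / 0.20)² = 10.845² = 117.61.
Round up.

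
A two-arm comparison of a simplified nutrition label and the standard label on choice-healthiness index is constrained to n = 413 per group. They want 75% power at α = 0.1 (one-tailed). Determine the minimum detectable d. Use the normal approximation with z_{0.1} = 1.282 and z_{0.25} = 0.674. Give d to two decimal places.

d_min ≈ 0.14

For two independent groups of n = 413 each: d_min = (z_{α} + z_β)·√(2/n).
z-sum = 1.282 + 0.674 = 1.956.
d_min = 1.956 × √(2/413) = 1.956 × 0.0696 = 0.136.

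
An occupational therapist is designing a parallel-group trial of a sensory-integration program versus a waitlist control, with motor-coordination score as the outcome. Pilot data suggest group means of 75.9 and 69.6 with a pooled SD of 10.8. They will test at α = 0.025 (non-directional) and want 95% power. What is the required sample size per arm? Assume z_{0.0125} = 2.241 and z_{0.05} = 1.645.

n = 89 per group

Cohen's d = |M₁ − M₂| / SD_pooled = |75.9 − 69.6| / 10.8 = 6.3 / 10.8 = 0.583.
For two independent groups with equal n: n = 2·((z_{α/2} + z_β) / d)².
z_{α/2} + z_β = 2.241 + 1.645 = 3.886.
n = 2 × (3.886 / 0.583)² = 2 × 6.666² = 2 × 44.43 = 88.9.
Round up to the next whole participant.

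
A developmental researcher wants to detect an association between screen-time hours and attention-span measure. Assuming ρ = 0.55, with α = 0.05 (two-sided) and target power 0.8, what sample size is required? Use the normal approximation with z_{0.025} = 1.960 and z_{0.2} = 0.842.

n = 24

Fisher's z: C = ½·ln((1+r)/(1−r)) = ½·ln(3.4444) = 0.6184.
n = ((z_{α/2} + z_β)/C)² + 3.
(1.960 + 0.842) / 0.6184 = 2.802 / 0.6184 = 4.531.
n = 4.531² + 3 = 20.53 + 3 = 23.5.
Round up.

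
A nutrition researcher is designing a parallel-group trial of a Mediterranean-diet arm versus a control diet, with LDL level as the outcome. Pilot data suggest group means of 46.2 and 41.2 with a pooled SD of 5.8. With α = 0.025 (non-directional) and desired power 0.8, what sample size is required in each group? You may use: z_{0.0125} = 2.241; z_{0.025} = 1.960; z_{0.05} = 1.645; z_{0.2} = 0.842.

n = 26 per group

Cohen's d = |M₁ − M₂| / SD_pooled = |46.2 − 41.2| / 5.8 = 5.0 / 5.8 = 0.862.
For two independent groups with equal n: n = 2·((z_{α/2} + z_β) / d)².
z_{α/2} + z_β = 2.241 + 0.842 = 3.083.
n = 2 × (3.083 / 0.862)² = 2 × 3.577² = 2 × 12.79 = 25.6.
Round up to the next whole participant.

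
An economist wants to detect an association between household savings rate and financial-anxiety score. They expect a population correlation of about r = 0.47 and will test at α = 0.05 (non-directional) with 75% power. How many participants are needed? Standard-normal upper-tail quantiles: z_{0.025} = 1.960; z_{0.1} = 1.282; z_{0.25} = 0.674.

n = 30

Fisher's z: C = ½·ln((1+r)/(1−r)) = ½·ln(2.7736) = 0.5101.
n = ((z_{α/2} + z_β)/C)² + 3.
(1.960 + 0.674) / 0.5101 = 2.634 / 0.5101 = 5.164.
n = 5.164² + 3 = 26.66 + 3 = 29.7.
Round up.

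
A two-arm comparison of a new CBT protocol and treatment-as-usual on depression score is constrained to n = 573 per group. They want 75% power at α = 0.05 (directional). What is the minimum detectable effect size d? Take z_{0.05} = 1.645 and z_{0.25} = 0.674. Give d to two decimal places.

For two independent groups of n = 573 each: d_min = (z_{α} + z_β)·√(2/n).
z-sum = 1.645 + 0.674 = 2.319.
d_min = 2.319 × √(2/573) = 2.319 × 0.0591 = 0.137.

d_min ≈ 0.14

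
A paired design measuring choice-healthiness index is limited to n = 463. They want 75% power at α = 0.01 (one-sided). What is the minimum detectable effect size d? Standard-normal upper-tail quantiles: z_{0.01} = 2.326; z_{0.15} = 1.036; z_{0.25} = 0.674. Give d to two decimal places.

d_min ≈ 0.14

For a single sample (or paired design) of n = 463: d_min = (z_{α} + z_β)/√n.
z-sum = 2.326 + 0.674 = 3.000.
d_min = 3.000 / √463 = 3.000 / 21.517 = 0.139.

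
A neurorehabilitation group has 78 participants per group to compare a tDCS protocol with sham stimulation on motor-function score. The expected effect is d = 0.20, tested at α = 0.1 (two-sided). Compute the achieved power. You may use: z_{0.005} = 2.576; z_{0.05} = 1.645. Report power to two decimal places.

power ≈ 0.35

For two equal groups, power = Φ(d·√(n/2) − z_{α/2}).
d·√(n/2) = 0.20 × √(78/2) = 0.20 × 6.245 = 1.249.
z_β = 1.249 − 1.645 = -0.396.
Power = Φ(-0.396) = 0.346.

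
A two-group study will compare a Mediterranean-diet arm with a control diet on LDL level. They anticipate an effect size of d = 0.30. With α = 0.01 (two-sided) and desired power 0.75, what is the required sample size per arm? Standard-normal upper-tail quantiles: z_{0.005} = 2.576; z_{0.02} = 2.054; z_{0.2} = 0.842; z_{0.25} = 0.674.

n = 235 per group

For two independent groups with equal n: n = 2·((z_{α/2} + z_β) / d)².
z_{α/2} + z_β = 2.576 + 0.674 = 3.250.
n = 2 × (3.250 / 0.30)² = 2 × 10.833² = 2 × 117.36 = 234.7.
Round up to the next whole participant.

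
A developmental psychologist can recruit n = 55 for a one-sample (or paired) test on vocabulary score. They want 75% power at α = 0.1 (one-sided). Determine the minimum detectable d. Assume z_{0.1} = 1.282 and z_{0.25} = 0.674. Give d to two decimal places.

For a single sample (or paired design) of n = 55: d_min = (z_{α} + z_β)/√n.
z-sum = 1.282 + 0.674 = 1.956.
d_min = 1.956 / √55 = 1.956 / 7.416 = 0.264.

d_min ≈ 0.26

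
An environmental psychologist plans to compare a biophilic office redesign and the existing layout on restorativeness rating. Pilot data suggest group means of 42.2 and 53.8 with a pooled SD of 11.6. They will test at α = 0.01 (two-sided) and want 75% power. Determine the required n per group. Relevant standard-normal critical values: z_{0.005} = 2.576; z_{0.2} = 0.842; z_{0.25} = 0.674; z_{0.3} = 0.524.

n = 22 per group

Cohen's d = |M₁ − M₂| / SD_pooled = |42.2 − 53.8| / 11.6 = 11.6 / 11.6 = 1.000.
For two independent groups with equal n: n = 2·((z_{α/2} + z_β) / d)².
z_{α/2} + z_β = 2.576 + 0.674 = 3.250.
n = 2 × (3.250 / 1.000)² = 2 × 3.250² = 2 × 10.56 = 21.1.
Round up to the next whole participant.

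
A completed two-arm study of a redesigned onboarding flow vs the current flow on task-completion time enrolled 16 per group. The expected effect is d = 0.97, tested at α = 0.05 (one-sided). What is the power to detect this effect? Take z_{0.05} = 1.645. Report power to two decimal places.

power ≈ 0.86

For two equal groups, power = Φ(d·√(n/2) − z_{α}).
d·√(n/2) = 0.97 × √(16/2) = 0.97 × 2.828 = 2.744.
z_β = 2.744 − 1.645 = 1.099.
Power = Φ(1.099) = 0.864.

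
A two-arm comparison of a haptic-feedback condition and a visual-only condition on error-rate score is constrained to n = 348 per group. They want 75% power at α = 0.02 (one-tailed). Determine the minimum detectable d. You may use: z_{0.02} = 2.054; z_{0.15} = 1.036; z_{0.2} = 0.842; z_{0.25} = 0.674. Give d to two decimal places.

d_min ≈ 0.21

For two independent groups of n = 348 each: d_min = (z_{α} + z_β)·√(2/n).
z-sum = 2.054 + 0.674 = 2.728.
d_min = 2.728 × √(2/348) = 2.728 × 0.0758 = 0.207.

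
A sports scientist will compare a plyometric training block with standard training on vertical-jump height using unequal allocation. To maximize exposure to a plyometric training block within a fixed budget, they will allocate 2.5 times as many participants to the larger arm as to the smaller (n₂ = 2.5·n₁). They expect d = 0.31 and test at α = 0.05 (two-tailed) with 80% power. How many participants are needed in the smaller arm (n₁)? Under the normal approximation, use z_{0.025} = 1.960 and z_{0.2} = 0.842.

n₁ = 115

With allocation ratio k = n₂/n₁ = 2.5, Var(x̄₁−x̄₂) = σ²(1/n₁ + 1/(k·n₁)) = σ²·(k+1)/(k·n₁).
So n₁ = (1 + 1/k)·((z_{α/2} + z_β)/d)² = 1.400 × (2.802/0.31)².
n₁ = 1.400 × 81.70 = 114.4.
Round up: n₁ = 115, giving n₂ = ⌈2.5 × 115⌉ = ⌈287.5⌉ = 288.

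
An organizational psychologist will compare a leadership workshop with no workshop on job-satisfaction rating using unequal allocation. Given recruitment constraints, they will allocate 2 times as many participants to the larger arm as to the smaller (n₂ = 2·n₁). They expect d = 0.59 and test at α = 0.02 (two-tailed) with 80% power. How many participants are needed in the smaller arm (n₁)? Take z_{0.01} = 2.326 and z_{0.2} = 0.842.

n₁ = 44

With allocation ratio k = n₂/n₁ = 2, Var(x̄₁−x̄₂) = σ²(1/n₁ + 1/(k·n₁)) = σ²·(k+1)/(k·n₁).
So n₁ = (1 + 1/k)·((z_{α/2} + z_β)/d)² = 1.500 × (3.168/0.59)².
n₁ = 1.500 × 28.83 = 43.2.
Round up: n₁ = 44, giving n₂ = 2 × 44 = 88.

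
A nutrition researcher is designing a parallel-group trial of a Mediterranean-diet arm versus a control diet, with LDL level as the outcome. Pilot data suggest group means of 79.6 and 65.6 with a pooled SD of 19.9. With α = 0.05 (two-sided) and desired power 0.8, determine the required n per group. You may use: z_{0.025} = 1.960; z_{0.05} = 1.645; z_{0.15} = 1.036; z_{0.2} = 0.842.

n = 32 per group

Cohen's d = |M₁ − M₂| / SD_pooled = |79.6 − 65.6| / 19.9 = 14.0 / 19.9 = 0.704.
For two independent groups with equal n: n = 2·((z_{α/2} + z_β) / d)².
z_{α/2} + z_β = 1.960 + 0.842 = 2.802.
n = 2 × (2.802 / 0.704)² = 2 × 3.980² = 2 × 15.84 = 31.7.
Round up to the next whole participant.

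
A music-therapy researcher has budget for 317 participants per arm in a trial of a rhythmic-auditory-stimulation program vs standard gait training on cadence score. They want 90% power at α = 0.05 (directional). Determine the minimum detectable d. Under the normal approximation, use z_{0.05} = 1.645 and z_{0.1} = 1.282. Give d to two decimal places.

For two independent groups of n = 317 each: d_min = (z_{α} + z_β)·√(2/n).
z-sum = 1.645 + 1.282 = 2.927.
d_min = 2.927 × √(2/317) = 2.927 × 0.0794 = 0.232.

d_min ≈ 0.23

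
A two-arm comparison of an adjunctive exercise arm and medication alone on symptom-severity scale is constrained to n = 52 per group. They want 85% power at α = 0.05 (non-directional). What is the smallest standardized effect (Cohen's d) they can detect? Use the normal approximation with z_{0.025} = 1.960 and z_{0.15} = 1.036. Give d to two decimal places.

d_min ≈ 0.59

For two independent groups of n = 52 each: d_min = (z_{α/2} + z_β)·√(2/n).
z-sum = 1.960 + 1.036 = 2.996.
d_min = 2.996 × √(2/52) = 2.996 × 0.1961 = 0.588.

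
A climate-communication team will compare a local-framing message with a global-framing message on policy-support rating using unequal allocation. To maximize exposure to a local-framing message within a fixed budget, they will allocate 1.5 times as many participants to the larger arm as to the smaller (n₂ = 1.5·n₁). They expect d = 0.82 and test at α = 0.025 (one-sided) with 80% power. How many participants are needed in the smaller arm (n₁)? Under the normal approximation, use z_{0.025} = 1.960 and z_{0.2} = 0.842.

n₁ = 20

With allocation ratio k = n₂/n₁ = 1.5, Var(x̄₁−x̄₂) = σ²(1/n₁ + 1/(k·n₁)) = σ²·(k+1)/(k·n₁).
So n₁ = (1 + 1/k)·((z_{α} + z_β)/d)² = 1.667 × (2.802/0.82)².
n₁ = 1.667 × 11.68 = 19.5.
Round up: n₁ = 20, giving n₂ = 1.5 × 20 = 30.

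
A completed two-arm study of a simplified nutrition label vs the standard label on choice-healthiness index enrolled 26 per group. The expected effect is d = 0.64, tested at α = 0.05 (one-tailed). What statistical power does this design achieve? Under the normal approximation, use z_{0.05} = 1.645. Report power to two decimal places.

power ≈ 0.75

For two equal groups, power = Φ(d·√(n/2) − z_{α}).
d·√(n/2) = 0.64 × √(26/2) = 0.64 × 3.606 = 2.308.
z_β = 2.308 − 1.645 = 0.663.
Power = Φ(0.663) = 0.746.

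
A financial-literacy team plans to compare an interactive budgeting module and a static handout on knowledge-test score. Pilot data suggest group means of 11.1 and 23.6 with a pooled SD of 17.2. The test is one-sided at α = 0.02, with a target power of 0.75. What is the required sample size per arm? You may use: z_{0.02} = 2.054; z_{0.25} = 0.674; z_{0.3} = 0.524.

n = 29 per group

Cohen's d = |M₁ − M₂| / SD_pooled = |11.1 − 23.6| / 17.2 = 12.5 / 17.2 = 0.727.
For two independent groups with equal n: n = 2·((z_{α} + z_β) / d)².
z_{α} + z_β = 2.054 + 0.674 = 2.728.
n = 2 × (2.728 / 0.727)² = 2 × 3.752² = 2 × 14.08 = 28.2.
Round up to the next whole participant.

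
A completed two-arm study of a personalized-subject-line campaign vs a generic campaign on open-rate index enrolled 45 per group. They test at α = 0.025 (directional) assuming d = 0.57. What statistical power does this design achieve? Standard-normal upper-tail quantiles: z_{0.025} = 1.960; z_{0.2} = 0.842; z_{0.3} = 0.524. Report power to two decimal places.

power ≈ 0.77

For two equal groups, power = Φ(d·√(n/2) − z_{α}).
d·√(n/2) = 0.57 × √(45/2) = 0.57 × 4.743 = 2.704.
z_β = 2.704 − 1.960 = 0.744.
Power = Φ(0.744) = 0.771.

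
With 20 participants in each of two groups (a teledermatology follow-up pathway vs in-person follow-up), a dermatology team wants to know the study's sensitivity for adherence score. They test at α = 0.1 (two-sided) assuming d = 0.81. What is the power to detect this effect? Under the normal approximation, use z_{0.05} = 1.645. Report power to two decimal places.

For two equal groups, power = Φ(d·√(n/2) − z_{α/2}).
d·√(n/2) = 0.81 × √(20/2) = 0.81 × 3.162 = 2.561.
z_β = 2.561 − 1.645 = 0.916.
Power = Φ(0.916) = 0.820.

power ≈ 0.82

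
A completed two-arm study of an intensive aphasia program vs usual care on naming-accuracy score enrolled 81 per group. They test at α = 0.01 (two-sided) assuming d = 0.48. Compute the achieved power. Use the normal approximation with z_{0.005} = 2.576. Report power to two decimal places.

For two equal groups, power = Φ(d·√(n/2) − z_{α/2}).
d·√(n/2) = 0.48 × √(81/2) = 0.48 × 6.364 = 3.055.
z_β = 3.055 − 2.576 = 0.479.
Power = Φ(0.479) = 0.684.

power ≈ 0.68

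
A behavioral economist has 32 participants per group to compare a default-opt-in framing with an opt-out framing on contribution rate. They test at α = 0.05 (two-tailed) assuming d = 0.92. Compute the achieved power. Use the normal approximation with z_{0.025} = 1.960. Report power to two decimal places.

For two equal groups, power = Φ(d·√(n/2) − z_{α/2}).
d·√(n/2) = 0.92 × √(32/2) = 0.92 × 4.000 = 3.680.
z_β = 3.680 − 1.960 = 1.720.
Power = Φ(1.720) = 0.957.

power ≈ 0.96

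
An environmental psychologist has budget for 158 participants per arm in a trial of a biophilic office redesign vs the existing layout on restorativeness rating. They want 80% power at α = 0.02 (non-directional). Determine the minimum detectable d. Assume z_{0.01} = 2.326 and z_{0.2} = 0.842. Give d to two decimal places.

d_min ≈ 0.36

For two independent groups of n = 158 each: d_min = (z_{α/2} + z_β)·√(2/n).
z-sum = 2.326 + 0.842 = 3.168.
d_min = 3.168 × √(2/158) = 3.168 × 0.1125 = 0.356.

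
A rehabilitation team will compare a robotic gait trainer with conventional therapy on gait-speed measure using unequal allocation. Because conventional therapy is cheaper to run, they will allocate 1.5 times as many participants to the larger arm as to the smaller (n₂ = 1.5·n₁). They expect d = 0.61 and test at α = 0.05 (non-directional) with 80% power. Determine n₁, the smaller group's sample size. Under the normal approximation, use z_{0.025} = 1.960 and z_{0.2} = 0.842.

With allocation ratio k = n₂/n₁ = 1.5, Var(x̄₁−x̄₂) = σ²(1/n₁ + 1/(k·n₁)) = σ²·(k+1)/(k·n₁).
So n₁ = (1 + 1/k)·((z_{α/2} + z_β)/d)² = 1.667 × (2.802/0.61)².
n₁ = 1.667 × 21.10 = 35.2.
Round up: n₁ = 36, giving n₂ = 1.5 × 36 = 54.

n₁ = 36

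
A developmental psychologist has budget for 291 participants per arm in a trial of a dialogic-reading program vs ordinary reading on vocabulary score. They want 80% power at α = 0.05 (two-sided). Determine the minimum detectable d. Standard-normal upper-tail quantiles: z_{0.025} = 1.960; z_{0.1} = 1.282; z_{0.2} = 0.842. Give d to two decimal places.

For two independent groups of n = 291 each: d_min = (z_{α/2} + z_β)·√(2/n).
z-sum = 1.960 + 0.842 = 2.802.
d_min = 2.802 × √(2/291) = 2.802 × 0.0829 = 0.232.

d_min ≈ 0.23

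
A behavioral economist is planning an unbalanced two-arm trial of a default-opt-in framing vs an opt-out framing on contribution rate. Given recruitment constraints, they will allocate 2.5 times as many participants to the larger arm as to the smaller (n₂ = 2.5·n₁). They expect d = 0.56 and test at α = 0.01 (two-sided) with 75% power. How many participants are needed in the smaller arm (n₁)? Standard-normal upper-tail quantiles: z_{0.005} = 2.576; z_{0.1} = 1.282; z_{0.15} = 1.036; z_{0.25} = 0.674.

n₁ = 48

With allocation ratio k = n₂/n₁ = 2.5, Var(x̄₁−x̄₂) = σ²(1/n₁ + 1/(k·n₁)) = σ²·(k+1)/(k·n₁).
So n₁ = (1 + 1/k)·((z_{α/2} + z_β)/d)² = 1.400 × (3.250/0.56)².
n₁ = 1.400 × 33.68 = 47.2.
Round up: n₁ = 48, giving n₂ = 2.5 × 48 = 120.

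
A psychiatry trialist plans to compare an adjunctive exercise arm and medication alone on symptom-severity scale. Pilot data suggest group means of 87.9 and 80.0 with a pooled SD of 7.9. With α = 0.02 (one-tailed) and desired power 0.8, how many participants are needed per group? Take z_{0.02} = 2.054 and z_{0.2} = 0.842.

Cohen's d = |M₁ − M₂| / SD_pooled = |87.9 − 80.0| / 7.9 = 7.9 / 7.9 = 1.000.
For two independent groups with equal n: n = 2·((z_{α} + z_β) / d)².
z_{α} + z_β = 2.054 + 0.842 = 2.896.
n = 2 × (2.896 / 1.000)² = 2 × 2.896² = 2 × 8.39 = 16.8.
Round up to the next whole participant.

n = 17 per group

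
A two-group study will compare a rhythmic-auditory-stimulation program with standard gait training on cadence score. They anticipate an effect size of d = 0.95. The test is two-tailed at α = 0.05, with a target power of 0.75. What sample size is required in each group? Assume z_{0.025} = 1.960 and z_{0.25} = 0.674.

For two independent groups with equal n: n = 2·((z_{α/2} + z_β) / d)².
z_{α/2} + z_β = 1.960 + 0.674 = 2.634.
n = 2 × (2.634 / 0.95)² = 2 × 2.773² = 2 × 7.69 = 15.4.
Round up to the next whole participant.

n = 16 per group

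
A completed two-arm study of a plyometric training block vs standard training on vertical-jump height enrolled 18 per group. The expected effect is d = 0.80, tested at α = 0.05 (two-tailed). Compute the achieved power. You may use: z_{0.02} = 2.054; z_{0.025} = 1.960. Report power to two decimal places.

power ≈ 0.67

For two equal groups, power = Φ(d·√(n/2) − z_{α/2}).
d·√(n/2) = 0.80 × √(18/2) = 0.80 × 3.000 = 2.400.
z_β = 2.400 − 1.960 = 0.440.
Power = Φ(0.440) = 0.670.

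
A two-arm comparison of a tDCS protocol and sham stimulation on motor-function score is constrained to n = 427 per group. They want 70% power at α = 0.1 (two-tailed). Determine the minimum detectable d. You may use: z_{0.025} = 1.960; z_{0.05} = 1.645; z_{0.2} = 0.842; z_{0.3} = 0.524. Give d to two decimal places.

For two independent groups of n = 427 each: d_min = (z_{α/2} + z_β)·√(2/n).
z-sum = 1.645 + 0.524 = 2.169.
d_min = 2.169 × √(2/427) = 2.169 × 0.0684 = 0.148.

d_min ≈ 0.15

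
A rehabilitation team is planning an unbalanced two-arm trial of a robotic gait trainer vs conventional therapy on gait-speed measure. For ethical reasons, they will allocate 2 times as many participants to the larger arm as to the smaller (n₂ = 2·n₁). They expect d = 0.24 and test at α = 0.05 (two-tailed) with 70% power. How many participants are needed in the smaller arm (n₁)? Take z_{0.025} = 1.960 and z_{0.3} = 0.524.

With allocation ratio k = n₂/n₁ = 2, Var(x̄₁−x̄₂) = σ²(1/n₁ + 1/(k·n₁)) = σ²·(k+1)/(k·n₁).
So n₁ = (1 + 1/k)·((z_{α/2} + z_β)/d)² = 1.500 × (2.484/0.24)².
n₁ = 1.500 × 107.12 = 160.7.
Round up: n₁ = 161, giving n₂ = 2 × 161 = 322.

n₁ = 161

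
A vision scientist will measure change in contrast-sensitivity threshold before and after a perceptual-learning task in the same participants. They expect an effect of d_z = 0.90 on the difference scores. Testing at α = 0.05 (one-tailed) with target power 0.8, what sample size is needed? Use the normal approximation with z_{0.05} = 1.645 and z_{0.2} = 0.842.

n = 8 pairs

For a paired (one-sample on differences) test: n = ((z_{α} + z_β) / d)².
z_{α} + z_β = 1.645 + 0.842 = 2.487.
n = (2.487 / 0.90)² = 2.763² = 7.64.
Round up.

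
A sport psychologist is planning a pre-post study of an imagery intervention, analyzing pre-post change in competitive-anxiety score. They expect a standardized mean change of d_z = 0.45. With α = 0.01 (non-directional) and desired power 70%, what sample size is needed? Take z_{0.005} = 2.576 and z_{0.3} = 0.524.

n = 48 pairs

For a paired (one-sample on differences) test: n = ((z_{α/2} + z_β) / d)².
z_{α/2} + z_β = 2.576 + 0.524 = 3.100.
n = (3.100 / 0.45)² = 6.889² = 47.46.
Round up.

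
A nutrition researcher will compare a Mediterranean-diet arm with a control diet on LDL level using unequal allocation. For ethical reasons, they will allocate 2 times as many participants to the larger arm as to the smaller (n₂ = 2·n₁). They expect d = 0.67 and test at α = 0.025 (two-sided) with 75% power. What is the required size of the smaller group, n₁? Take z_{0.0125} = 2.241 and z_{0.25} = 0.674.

With allocation ratio k = n₂/n₁ = 2, Var(x̄₁−x̄₂) = σ²(1/n₁ + 1/(k·n₁)) = σ²·(k+1)/(k·n₁).
So n₁ = (1 + 1/k)·((z_{α/2} + z_β)/d)² = 1.500 × (2.915/0.67)².
n₁ = 1.500 × 18.93 = 28.4.
Round up: n₁ = 29, giving n₂ = 2 × 29 = 58.

n₁ = 29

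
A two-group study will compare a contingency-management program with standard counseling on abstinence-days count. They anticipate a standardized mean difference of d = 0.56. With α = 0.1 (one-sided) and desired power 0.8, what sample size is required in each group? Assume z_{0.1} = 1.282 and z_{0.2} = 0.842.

For two independent groups with equal n: n = 2·((z_{α} + z_β) / d)².
z_{α} + z_β = 1.282 + 0.842 = 2.124.
n = 2 × (2.124 / 0.56)² = 2 × 3.793² = 2 × 14.39 = 28.8.
Round up to the next whole participant.

n = 29 per group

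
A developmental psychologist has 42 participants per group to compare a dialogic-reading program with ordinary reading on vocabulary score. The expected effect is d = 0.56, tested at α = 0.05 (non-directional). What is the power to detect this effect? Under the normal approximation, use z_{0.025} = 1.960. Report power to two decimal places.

For two equal groups, power = Φ(d·√(n/2) − z_{α/2}).
d·√(n/2) = 0.56 × √(42/2) = 0.56 × 4.583 = 2.566.
z_β = 2.566 − 1.960 = 0.606.
Power = Φ(0.606) = 0.728.

power ≈ 0.73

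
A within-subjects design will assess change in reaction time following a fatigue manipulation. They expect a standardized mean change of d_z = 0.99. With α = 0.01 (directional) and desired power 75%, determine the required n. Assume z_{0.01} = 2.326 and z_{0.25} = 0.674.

n = 10 pairs

For a paired (one-sample on differences) test: n = ((z_{α} + z_β) / d)².
z_{α} + z_β = 2.326 + 0.674 = 3.000.
n = (3.000 / 0.99)² = 3.030² = 9.18.
Round up.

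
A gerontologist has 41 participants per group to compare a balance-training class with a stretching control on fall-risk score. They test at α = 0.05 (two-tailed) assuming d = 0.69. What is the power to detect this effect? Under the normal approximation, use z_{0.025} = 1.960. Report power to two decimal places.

For two equal groups, power = Φ(d·√(n/2) − z_{α/2}).
d·√(n/2) = 0.69 × √(41/2) = 0.69 × 4.528 = 3.124.
z_β = 3.124 − 1.960 = 1.164.
Power = Φ(1.164) = 0.878.

power ≈ 0.88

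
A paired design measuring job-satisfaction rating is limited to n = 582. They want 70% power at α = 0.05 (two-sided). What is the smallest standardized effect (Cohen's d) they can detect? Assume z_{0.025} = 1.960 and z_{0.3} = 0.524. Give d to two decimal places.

d_min ≈ 0.10

For a single sample (or paired design) of n = 582: d_min = (z_{α/2} + z_β)/√n.
z-sum = 1.960 + 0.524 = 2.484.
d_min = 2.484 / √582 = 2.484 / 24.125 = 0.103.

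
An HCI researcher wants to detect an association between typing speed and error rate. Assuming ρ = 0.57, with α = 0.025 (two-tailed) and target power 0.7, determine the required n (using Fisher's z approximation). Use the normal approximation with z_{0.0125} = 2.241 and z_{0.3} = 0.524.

n = 22

Fisher's z: C = ½·ln((1+r)/(1−r)) = ½·ln(3.6512) = 0.6475.
n = ((z_{α/2} + z_β)/C)² + 3.
(2.241 + 0.524) / 0.6475 = 2.765 / 0.6475 = 4.270.
n = 4.270² + 3 = 18.24 + 3 = 21.2.
Round up.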